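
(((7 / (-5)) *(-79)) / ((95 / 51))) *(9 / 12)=84609 / 1900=44.53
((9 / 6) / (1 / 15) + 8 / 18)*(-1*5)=-2065 / 18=-114.72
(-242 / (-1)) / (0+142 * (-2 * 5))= -121 / 710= -0.17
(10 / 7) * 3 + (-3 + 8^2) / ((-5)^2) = 1177 / 175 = 6.73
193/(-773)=-193/773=-0.25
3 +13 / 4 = 25 / 4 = 6.25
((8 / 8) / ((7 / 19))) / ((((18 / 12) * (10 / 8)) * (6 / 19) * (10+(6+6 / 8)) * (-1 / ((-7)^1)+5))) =0.05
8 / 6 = 4 / 3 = 1.33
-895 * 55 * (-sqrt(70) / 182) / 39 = 49225 * sqrt(70) / 7098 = 58.02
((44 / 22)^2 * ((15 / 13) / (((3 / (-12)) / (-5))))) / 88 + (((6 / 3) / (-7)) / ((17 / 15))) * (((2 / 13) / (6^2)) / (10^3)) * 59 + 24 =255754151 / 10210200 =25.05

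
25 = 25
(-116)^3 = -1560896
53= 53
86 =86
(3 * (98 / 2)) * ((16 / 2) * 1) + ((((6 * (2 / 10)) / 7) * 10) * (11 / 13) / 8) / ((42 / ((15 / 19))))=56932677 / 48412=1176.00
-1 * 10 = -10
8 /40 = 1 /5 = 0.20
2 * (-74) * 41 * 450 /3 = -910200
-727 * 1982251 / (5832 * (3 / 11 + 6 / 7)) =-110964428729 / 507384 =-218699.11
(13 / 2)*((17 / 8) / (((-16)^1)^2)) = 221 / 4096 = 0.05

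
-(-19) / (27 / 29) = 551 / 27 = 20.41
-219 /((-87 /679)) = 49567 /29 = 1709.21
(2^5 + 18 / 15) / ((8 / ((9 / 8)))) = 747 / 160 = 4.67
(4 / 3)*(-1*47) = -188 / 3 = -62.67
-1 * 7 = -7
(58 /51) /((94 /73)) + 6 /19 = 54605 /45543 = 1.20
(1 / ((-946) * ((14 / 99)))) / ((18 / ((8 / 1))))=-1 / 301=-0.00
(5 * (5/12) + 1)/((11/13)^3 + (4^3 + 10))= 81289/1966908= 0.04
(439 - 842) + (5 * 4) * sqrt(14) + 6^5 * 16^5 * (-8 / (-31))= 20 * sqrt(14) + 65229803315 / 31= 2104187278.54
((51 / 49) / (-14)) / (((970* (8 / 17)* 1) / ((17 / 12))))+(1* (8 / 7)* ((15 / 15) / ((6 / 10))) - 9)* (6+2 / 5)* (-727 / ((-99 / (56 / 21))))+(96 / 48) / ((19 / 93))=-63403687482077 / 72095329152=-879.44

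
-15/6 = -5/2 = -2.50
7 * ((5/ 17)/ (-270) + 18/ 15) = 38521/ 4590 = 8.39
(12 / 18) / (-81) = -2 / 243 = -0.01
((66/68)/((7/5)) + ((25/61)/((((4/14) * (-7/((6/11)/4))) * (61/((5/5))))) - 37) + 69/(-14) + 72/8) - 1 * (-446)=1151633341/2783308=413.76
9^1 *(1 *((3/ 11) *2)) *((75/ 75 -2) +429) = 23112/ 11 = 2101.09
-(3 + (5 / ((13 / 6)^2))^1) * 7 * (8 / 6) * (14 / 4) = -22442 / 169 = -132.79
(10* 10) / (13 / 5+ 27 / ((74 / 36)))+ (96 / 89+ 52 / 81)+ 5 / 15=176469677 / 20985399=8.41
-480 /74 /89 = -240 /3293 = -0.07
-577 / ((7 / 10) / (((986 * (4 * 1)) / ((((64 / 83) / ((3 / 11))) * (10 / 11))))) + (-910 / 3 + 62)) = 23610263 / 9875100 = 2.39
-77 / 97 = -0.79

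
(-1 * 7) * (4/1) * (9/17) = -252/17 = -14.82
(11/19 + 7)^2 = 20736/361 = 57.44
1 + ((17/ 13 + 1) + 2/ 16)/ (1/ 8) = 266/ 13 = 20.46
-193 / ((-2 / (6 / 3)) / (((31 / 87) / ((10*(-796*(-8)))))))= 0.00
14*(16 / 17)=224 / 17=13.18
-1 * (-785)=785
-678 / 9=-226 / 3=-75.33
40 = 40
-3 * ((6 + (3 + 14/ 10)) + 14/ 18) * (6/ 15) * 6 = -80.48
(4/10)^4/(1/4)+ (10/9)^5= 66279136/36905625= 1.80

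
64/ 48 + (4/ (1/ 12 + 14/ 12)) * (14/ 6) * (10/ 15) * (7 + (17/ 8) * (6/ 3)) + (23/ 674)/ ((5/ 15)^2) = 116549/ 2022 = 57.64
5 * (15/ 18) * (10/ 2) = 125/ 6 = 20.83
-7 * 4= -28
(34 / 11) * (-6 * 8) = -1632 / 11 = -148.36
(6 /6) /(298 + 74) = 1 /372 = 0.00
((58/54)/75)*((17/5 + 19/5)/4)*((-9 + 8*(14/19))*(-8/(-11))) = -13688/235125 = -0.06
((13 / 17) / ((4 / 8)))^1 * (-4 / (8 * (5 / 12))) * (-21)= 3276 / 85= 38.54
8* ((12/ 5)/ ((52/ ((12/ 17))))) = 288/ 1105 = 0.26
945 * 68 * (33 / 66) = 32130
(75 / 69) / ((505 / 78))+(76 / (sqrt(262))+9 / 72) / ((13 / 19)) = 7.21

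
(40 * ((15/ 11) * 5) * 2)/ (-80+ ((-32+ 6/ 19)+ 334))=2.45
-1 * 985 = -985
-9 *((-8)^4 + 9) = -36945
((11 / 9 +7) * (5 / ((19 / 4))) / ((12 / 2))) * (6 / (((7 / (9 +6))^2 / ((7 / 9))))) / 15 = 7400 / 3591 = 2.06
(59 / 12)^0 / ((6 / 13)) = 13 / 6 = 2.17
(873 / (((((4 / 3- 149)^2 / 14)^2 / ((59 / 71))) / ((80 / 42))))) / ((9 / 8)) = 1384508160 / 2734470570071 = 0.00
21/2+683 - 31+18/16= 5309/8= 663.62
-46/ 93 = -0.49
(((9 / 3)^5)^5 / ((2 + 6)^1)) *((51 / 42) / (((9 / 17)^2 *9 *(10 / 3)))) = 17130571762113 / 1120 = 15295153359.03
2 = 2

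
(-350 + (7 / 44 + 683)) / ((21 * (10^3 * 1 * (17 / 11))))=14659 / 1428000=0.01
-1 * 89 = -89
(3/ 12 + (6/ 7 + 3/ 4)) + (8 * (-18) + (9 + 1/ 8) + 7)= -7057/ 56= -126.02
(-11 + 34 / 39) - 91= -3944 / 39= -101.13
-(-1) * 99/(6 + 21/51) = 1683/109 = 15.44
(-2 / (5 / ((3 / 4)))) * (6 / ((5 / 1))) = -9 / 25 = -0.36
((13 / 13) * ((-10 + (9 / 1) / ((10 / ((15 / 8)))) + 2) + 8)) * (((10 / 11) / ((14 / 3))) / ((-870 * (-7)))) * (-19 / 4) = -513 / 2000768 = -0.00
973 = 973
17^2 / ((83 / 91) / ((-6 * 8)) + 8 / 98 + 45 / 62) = 273930384 / 747325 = 366.55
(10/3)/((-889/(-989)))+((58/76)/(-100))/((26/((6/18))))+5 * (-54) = -23389261927/87833200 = -266.29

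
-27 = -27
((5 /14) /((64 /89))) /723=445 /647808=0.00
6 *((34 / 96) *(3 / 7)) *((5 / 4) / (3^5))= 85 / 18144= 0.00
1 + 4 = 5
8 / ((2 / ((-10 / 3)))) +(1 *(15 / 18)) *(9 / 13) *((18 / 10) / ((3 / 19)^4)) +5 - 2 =129515 / 78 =1660.45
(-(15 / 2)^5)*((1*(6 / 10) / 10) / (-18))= 10125 / 128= 79.10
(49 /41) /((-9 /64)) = -3136 /369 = -8.50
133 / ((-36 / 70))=-4655 / 18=-258.61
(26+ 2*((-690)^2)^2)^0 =1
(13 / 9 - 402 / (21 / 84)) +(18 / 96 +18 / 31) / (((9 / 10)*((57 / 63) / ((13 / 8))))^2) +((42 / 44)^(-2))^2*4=-890732167945547 / 557167838976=-1598.68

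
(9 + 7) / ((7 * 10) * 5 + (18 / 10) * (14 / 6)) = 80 / 1771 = 0.05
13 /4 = 3.25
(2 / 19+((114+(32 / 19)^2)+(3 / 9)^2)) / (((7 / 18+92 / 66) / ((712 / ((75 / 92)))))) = 109610594368 / 1911495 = 57342.86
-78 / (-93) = 26 / 31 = 0.84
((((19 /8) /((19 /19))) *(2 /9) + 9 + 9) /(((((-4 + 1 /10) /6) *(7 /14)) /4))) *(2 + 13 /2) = -1938.29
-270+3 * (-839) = -2787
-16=-16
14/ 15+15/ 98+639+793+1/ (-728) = 109545019/ 76440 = 1433.09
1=1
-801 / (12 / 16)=-1068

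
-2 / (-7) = 2 / 7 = 0.29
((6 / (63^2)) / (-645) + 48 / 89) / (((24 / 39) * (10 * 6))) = 266239363 / 18227235600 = 0.01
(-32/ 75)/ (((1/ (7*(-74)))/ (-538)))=-8917888/ 75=-118905.17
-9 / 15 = -3 / 5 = -0.60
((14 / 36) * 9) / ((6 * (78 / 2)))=7 / 468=0.01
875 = 875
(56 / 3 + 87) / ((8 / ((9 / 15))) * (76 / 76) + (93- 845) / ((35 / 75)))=-2219 / 33560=-0.07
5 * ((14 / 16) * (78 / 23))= 14.84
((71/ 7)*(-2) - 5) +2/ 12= -1055/ 42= -25.12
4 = 4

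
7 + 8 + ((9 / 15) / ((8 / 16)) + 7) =116 / 5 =23.20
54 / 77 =0.70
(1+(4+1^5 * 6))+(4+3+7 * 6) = 60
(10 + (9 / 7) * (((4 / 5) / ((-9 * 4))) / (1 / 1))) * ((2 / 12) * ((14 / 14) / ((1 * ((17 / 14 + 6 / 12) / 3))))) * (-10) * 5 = -1745 / 12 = -145.42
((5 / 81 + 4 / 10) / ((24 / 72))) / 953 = 187 / 128655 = 0.00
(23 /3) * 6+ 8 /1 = 54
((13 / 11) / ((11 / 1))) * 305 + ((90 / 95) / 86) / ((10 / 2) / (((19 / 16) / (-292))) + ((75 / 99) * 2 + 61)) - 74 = -156965794878 / 3806946649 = -41.23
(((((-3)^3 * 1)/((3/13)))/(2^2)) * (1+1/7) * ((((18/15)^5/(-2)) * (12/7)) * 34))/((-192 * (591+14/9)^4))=-12684433788/123860388088767903125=-0.00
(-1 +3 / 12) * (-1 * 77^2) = 17787 / 4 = 4446.75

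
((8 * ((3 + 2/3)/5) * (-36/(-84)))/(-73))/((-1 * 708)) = 22/452235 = 0.00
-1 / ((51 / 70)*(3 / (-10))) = 700 / 153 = 4.58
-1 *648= -648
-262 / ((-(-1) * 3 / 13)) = -3406 / 3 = -1135.33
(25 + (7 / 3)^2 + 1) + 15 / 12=1177 / 36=32.69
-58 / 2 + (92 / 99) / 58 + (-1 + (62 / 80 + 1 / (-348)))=-3354689 / 114840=-29.21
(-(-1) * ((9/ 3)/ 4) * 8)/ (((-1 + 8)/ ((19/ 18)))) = 0.90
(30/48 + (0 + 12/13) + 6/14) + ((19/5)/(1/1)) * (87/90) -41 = -1930111/54600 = -35.35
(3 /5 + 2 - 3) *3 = -1.20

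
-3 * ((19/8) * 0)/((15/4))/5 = 0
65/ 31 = 2.10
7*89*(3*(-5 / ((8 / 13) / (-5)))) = 75928.12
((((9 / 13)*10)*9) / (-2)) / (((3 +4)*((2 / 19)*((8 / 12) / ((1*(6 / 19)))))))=-3645 / 182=-20.03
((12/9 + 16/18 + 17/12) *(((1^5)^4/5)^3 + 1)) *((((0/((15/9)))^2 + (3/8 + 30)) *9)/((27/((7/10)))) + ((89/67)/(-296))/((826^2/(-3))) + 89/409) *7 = 26479977731206291/141176967640000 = 187.57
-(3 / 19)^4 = -81 / 130321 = -0.00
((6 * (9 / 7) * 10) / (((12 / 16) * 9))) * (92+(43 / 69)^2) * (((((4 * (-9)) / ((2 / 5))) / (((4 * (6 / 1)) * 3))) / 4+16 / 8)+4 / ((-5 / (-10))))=340892275 / 33327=10228.71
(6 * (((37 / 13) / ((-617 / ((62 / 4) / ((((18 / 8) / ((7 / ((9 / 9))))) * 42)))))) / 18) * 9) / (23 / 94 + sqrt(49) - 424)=107818 / 2828004075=0.00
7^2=49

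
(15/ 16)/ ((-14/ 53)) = -795/ 224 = -3.55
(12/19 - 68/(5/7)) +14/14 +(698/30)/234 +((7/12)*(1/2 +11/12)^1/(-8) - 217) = -1325572223/4268160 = -310.57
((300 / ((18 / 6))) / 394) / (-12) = -25 / 1182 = -0.02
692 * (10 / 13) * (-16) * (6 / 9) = -221440 / 39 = -5677.95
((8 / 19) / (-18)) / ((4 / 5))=-5 / 171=-0.03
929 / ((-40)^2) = 929 / 1600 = 0.58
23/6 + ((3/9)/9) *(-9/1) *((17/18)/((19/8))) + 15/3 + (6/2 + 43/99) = 136957/11286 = 12.14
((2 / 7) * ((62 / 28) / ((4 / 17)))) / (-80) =-527 / 15680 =-0.03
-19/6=-3.17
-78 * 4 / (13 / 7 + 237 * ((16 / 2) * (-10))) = 2184 / 132707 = 0.02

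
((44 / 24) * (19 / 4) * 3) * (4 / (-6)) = -209 / 12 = -17.42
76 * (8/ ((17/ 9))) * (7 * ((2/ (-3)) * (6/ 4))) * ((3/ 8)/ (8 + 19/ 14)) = -90.30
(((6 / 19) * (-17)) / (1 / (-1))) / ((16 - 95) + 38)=-102 / 779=-0.13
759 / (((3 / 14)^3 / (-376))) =-261031232 / 9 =-29003470.22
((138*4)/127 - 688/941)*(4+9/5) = 12529624/597535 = 20.97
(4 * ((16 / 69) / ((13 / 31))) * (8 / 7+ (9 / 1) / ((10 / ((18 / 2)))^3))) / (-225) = -0.08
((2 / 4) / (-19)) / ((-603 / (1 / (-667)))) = -1 / 15283638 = -0.00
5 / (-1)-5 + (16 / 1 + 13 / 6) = 49 / 6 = 8.17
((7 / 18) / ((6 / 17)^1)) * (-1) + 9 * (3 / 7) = 2083 / 756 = 2.76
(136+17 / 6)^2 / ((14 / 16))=198254 / 9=22028.22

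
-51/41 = -1.24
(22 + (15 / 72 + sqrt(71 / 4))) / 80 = sqrt(71) / 160 + 533 / 1920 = 0.33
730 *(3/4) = 1095/2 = 547.50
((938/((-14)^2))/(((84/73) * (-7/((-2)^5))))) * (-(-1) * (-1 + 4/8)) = -9782/1029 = -9.51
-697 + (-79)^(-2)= -697.00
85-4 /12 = 254 /3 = 84.67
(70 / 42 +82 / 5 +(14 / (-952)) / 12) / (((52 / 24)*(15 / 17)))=24569 / 2600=9.45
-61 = -61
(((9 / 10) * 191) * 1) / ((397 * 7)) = 1719 / 27790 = 0.06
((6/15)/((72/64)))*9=16/5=3.20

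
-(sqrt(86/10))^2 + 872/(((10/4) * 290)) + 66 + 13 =51912/725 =71.60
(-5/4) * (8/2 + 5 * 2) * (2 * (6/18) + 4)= -245/3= -81.67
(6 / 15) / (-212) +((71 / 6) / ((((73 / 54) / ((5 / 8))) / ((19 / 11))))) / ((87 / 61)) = 327005627 / 49368440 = 6.62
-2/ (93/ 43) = -86/ 93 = -0.92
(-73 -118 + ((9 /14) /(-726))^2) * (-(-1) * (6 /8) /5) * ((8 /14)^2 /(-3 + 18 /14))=438480379 /80349808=5.46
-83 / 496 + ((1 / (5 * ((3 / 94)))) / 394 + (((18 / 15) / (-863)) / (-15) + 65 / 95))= 64031642063 / 120163774800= 0.53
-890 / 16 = -445 / 8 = -55.62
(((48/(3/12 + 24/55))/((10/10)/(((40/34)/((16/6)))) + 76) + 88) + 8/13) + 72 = 186103656/1152281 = 161.51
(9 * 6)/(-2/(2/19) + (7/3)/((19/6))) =-1026/347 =-2.96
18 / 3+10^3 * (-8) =-7994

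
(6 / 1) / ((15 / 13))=26 / 5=5.20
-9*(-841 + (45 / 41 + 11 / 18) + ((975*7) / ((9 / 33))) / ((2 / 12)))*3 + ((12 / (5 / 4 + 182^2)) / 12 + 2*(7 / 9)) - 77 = -131406579678469 / 32595246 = -4031464.58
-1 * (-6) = 6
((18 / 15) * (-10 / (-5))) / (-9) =-4 / 15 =-0.27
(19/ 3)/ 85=0.07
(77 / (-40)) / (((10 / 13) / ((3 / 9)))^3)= -169169 / 1080000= -0.16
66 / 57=22 / 19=1.16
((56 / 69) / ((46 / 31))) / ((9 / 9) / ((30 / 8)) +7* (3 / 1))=4340 / 168751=0.03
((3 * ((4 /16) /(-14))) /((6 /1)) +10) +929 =105167 /112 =938.99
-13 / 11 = -1.18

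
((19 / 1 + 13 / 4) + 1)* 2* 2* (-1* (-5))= 465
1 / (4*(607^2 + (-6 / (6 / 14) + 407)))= 1 / 1475368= 0.00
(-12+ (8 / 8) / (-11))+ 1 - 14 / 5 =-764 / 55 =-13.89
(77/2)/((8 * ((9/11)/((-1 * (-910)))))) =385385/72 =5352.57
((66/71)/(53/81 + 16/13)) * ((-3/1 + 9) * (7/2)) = 10.36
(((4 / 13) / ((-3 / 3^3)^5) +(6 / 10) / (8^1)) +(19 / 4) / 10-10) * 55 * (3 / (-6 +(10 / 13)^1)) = 155970441 / 272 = 573420.74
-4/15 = -0.27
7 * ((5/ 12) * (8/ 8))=35/ 12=2.92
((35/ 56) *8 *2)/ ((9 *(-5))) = -2/ 9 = -0.22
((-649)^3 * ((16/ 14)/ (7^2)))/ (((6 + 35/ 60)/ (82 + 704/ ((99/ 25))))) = -2921665790912/ 11613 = -251585791.00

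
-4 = -4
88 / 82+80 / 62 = 3004 / 1271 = 2.36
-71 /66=-1.08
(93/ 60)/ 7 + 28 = 3951/ 140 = 28.22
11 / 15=0.73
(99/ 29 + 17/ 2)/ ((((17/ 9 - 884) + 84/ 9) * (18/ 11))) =-7601/ 911180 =-0.01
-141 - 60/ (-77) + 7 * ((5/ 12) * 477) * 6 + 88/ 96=7584373/ 924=8208.20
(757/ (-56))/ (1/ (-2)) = 757/ 28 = 27.04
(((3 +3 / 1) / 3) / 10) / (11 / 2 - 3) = 2 / 25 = 0.08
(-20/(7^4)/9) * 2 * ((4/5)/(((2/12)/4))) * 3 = -0.11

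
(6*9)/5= 54/5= 10.80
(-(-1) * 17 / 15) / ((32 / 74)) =629 / 240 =2.62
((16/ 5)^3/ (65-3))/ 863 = 2048/ 3344125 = 0.00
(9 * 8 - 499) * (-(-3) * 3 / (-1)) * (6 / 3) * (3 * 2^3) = 184464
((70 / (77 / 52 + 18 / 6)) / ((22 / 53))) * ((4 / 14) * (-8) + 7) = 41340 / 233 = 177.42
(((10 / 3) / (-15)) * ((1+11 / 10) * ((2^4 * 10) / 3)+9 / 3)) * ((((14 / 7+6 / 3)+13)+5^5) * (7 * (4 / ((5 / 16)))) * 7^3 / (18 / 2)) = -22209365248 / 81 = -274189694.42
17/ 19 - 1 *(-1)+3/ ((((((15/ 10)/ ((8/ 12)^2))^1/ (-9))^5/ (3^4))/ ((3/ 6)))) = -311260/ 19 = -16382.11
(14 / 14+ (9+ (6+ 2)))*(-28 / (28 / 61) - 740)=-14418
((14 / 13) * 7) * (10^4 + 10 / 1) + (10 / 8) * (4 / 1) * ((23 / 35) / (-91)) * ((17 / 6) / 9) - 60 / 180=75459.66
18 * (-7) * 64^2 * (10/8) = -645120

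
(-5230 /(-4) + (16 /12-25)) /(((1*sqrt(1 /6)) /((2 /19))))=7703*sqrt(6) /57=331.02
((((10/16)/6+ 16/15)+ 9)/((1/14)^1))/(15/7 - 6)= -36.92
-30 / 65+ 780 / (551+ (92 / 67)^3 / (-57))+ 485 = 59669684287787 / 122788703089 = 485.95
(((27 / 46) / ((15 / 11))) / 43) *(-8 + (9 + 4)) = 99 / 1978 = 0.05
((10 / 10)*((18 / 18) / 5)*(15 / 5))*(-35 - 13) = -28.80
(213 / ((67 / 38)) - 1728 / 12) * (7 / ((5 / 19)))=-206682 / 335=-616.96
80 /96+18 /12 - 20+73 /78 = -435 /26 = -16.73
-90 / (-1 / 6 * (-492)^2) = 15 / 6724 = 0.00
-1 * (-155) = 155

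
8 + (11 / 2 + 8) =43 / 2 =21.50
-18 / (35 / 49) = -126 / 5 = -25.20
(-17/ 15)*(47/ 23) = -799/ 345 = -2.32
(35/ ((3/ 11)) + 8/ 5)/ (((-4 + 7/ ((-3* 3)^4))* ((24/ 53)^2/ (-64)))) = 1330362063/ 131185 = 10141.11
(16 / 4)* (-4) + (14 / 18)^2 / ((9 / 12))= -3692 / 243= -15.19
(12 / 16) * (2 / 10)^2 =3 / 100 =0.03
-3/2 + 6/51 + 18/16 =-35/136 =-0.26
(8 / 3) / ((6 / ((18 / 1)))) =8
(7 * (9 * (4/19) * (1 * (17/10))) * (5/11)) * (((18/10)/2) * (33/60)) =9639/1900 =5.07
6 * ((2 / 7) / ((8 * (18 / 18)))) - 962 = -13465 / 14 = -961.79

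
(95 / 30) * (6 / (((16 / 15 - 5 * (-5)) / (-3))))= -855 / 391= -2.19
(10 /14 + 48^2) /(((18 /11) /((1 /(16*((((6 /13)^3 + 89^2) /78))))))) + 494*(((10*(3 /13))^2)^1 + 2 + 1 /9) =837954705110225 /228044364912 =3674.52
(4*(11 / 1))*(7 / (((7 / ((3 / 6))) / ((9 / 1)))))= 198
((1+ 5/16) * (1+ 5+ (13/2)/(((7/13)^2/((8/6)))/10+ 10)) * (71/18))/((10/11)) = 1231228537/32518560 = 37.86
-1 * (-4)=4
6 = 6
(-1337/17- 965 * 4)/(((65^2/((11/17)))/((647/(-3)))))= 158844323/1221025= 130.09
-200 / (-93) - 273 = -25189 / 93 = -270.85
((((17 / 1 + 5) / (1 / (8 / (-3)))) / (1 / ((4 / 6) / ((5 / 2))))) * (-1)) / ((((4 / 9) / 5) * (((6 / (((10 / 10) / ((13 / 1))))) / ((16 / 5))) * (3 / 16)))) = 22528 / 585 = 38.51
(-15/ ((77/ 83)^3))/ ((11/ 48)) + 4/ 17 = -81.74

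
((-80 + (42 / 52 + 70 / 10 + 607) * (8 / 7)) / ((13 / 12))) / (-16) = -42495 / 1183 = -35.92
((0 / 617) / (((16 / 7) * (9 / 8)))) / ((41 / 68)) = 0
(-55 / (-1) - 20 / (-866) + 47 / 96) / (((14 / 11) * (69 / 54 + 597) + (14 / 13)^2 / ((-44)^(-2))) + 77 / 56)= 0.02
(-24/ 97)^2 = 576/ 9409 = 0.06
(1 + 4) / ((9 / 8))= 4.44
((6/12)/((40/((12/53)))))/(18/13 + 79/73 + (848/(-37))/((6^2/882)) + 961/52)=-105339/20119745255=-0.00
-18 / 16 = -9 / 8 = -1.12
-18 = -18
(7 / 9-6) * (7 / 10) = -329 / 90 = -3.66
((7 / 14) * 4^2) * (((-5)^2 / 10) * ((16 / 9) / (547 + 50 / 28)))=4480 / 69147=0.06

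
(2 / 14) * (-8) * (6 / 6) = -8 / 7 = -1.14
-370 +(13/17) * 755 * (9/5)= 11377/17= 669.24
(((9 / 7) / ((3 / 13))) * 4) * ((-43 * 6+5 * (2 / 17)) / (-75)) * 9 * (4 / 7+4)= 3146.94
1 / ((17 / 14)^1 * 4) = 7 / 34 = 0.21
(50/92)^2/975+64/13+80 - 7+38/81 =174670127/2228148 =78.39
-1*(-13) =13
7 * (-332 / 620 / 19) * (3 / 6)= -581 / 5890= -0.10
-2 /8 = -1 /4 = -0.25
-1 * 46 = -46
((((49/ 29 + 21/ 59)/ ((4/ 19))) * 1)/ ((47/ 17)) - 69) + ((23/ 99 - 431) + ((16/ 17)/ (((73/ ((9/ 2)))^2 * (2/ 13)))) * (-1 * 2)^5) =-358452441380098/ 721236510819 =-497.00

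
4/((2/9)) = 18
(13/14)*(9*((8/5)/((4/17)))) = 1989/35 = 56.83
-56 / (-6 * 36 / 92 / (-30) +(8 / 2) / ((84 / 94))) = -135240 / 10999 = -12.30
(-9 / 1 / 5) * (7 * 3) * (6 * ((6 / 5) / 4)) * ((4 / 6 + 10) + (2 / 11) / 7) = -40014 / 55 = -727.53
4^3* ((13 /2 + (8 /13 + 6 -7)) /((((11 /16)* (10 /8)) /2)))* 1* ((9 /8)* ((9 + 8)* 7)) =87187968 /715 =121941.21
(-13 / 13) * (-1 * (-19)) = -19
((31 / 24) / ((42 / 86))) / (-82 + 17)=-1333 / 32760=-0.04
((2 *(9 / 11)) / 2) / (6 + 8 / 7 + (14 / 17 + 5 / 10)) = 2142 / 22165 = 0.10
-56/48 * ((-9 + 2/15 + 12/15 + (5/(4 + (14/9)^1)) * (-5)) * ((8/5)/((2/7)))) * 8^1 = 147784/225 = 656.82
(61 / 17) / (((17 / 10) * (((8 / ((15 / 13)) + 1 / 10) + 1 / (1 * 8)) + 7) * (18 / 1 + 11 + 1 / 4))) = 97600 / 19149429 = 0.01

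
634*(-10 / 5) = -1268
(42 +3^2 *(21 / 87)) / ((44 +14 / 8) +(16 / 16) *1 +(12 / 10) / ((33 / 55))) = 1708 / 1885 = 0.91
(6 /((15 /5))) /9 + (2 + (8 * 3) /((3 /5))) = 380 /9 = 42.22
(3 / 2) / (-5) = -3 / 10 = -0.30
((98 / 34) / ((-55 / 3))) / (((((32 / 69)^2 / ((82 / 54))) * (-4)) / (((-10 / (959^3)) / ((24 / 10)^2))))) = -542225 / 992644618420224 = -0.00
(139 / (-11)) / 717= -0.02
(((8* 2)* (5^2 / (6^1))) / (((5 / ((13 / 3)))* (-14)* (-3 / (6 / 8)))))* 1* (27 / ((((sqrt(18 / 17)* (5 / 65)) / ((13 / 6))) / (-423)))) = -1548885* sqrt(34) / 28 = -322552.64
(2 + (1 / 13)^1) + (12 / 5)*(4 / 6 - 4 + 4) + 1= 304 / 65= 4.68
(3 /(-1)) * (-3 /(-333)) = -1 /37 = -0.03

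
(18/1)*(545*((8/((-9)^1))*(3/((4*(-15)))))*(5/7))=311.43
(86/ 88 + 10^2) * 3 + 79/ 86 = 574885/ 1892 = 303.85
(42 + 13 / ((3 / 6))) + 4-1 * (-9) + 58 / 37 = 82.57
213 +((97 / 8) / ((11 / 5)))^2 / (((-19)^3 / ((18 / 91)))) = 514772527359 / 2416782368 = 213.00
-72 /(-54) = 4 /3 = 1.33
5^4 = 625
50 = 50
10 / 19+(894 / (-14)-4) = -8955 / 133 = -67.33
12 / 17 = 0.71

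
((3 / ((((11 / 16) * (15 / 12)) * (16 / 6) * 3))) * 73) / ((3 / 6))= 3504 / 55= 63.71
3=3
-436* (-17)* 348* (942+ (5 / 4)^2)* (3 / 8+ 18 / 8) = 51109851807 / 8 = 6388731475.88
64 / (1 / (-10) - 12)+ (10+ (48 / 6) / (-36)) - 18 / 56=127063 / 30492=4.17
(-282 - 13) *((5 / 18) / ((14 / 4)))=-1475 / 63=-23.41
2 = 2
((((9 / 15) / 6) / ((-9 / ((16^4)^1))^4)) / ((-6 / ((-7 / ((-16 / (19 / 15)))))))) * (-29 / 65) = 1111704560817152196608 / 95954625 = 11585731910443.63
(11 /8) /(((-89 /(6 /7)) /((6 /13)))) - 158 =-2559383 /16198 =-158.01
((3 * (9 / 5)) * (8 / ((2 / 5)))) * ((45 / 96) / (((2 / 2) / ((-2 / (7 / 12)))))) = -1215 / 7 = -173.57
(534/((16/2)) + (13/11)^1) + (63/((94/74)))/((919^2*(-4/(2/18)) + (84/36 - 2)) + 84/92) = 147358897420819/2169217678892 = 67.93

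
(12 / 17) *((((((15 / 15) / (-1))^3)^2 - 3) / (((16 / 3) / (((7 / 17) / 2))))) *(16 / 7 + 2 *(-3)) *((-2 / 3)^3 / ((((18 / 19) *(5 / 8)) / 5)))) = -3952 / 7803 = -0.51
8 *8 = 64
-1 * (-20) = 20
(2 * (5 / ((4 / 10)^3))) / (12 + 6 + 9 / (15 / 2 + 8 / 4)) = 2375 / 288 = 8.25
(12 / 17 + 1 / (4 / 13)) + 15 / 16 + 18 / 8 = 1943 / 272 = 7.14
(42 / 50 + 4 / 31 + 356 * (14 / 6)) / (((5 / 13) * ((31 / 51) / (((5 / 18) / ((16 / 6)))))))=427315213 / 1153200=370.55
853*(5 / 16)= 4265 / 16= 266.56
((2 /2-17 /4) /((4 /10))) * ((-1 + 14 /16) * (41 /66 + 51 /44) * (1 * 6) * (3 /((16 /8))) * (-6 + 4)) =-45825 /1408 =-32.55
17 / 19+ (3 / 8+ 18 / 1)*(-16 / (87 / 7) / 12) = -3559 / 3306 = -1.08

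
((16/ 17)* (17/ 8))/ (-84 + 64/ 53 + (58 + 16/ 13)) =-689/ 8117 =-0.08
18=18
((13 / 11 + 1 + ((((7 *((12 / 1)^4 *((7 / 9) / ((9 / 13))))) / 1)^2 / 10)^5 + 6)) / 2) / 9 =2285633999296153510596517828028407494841041762264401 / 309375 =7387907876512819428190765000000000000000000000.00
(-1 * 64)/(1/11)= -704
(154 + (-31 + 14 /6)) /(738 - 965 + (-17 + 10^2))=-47 /54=-0.87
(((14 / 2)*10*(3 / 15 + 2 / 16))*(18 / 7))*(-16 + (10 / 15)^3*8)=-2392 / 3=-797.33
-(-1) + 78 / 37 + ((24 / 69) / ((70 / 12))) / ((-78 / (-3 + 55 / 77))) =8429061 / 2710435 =3.11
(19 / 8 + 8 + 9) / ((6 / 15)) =775 / 16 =48.44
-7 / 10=-0.70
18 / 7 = 2.57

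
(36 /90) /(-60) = -1 /150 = -0.01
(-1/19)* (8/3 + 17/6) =-11/38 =-0.29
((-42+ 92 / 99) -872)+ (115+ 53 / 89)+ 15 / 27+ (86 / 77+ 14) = -781.80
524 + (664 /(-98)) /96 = 616141 /1176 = 523.93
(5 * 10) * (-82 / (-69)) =59.42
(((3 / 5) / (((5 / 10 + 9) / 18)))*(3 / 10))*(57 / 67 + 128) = 1398546 / 31825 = 43.94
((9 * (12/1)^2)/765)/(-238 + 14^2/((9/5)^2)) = -5832/611065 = -0.01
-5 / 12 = -0.42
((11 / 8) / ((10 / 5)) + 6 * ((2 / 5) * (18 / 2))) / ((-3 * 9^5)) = -1783 / 14171760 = -0.00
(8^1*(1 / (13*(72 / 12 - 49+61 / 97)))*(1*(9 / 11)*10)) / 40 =-291 / 97955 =-0.00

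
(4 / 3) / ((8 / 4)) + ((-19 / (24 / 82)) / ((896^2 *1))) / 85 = 181971367 / 272957440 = 0.67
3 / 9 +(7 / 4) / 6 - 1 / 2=1 / 8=0.12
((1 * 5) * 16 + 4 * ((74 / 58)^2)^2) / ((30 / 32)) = 341755328 / 3536405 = 96.64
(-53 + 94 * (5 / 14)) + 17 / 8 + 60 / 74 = -34173 / 2072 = -16.49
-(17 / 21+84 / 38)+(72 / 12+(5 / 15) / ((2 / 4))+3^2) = 1682 / 133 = 12.65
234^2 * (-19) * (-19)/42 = 3294486/7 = 470640.86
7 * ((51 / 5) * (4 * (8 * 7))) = 79968 / 5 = 15993.60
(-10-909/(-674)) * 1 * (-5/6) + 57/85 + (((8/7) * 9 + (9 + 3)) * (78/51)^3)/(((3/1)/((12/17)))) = 314915630333/11821562340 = 26.64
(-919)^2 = 844561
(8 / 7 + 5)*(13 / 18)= 559 / 126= 4.44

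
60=60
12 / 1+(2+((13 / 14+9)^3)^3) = 19370160031678686635 / 20661046784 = 937520747.82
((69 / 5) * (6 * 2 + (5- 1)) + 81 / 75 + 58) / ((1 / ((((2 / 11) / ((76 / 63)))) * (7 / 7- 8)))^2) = 1360783557 / 4368100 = 311.53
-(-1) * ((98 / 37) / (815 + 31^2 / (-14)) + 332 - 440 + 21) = -33633959 / 386613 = -87.00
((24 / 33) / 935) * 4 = 32 / 10285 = 0.00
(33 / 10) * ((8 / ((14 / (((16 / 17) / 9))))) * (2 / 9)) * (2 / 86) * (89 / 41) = 62656 / 28322595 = 0.00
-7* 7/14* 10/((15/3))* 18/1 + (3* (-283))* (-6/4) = 1147.50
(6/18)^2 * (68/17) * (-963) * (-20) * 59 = 505040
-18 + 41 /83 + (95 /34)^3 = 14053413 /3262232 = 4.31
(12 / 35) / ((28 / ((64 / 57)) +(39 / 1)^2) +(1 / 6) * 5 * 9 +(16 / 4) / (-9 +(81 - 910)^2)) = 294528 / 1334464955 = 0.00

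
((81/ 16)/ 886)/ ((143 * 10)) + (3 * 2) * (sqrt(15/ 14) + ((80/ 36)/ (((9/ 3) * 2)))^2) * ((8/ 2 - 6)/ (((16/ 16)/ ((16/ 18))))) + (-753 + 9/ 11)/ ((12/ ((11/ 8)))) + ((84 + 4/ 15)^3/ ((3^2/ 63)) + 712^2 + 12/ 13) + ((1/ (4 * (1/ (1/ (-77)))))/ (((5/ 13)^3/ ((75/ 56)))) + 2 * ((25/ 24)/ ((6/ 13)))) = 255005695731026420897/ 54309351096000 - 16 * sqrt(210)/ 21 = 4695417.84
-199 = -199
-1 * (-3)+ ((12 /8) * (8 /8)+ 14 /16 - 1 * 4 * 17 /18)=115 /72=1.60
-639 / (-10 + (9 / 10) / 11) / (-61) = -70290 / 66551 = -1.06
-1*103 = -103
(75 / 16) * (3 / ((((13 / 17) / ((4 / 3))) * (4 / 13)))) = 1275 / 16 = 79.69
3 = 3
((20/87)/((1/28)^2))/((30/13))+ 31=28475/261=109.10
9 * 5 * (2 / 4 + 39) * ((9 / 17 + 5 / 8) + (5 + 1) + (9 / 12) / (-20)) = 12650.31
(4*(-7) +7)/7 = -3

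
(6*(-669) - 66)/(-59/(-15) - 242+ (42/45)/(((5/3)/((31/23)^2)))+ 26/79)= 17.24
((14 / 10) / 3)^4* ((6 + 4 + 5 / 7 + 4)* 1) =35329 / 50625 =0.70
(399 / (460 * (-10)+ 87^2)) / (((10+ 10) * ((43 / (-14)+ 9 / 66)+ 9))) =30723 / 27730460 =0.00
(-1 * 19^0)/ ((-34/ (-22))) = -11/ 17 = -0.65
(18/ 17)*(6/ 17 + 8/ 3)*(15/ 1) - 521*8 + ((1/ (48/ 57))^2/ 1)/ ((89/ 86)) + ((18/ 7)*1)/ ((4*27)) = -284755773313/ 69138048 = -4118.66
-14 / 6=-7 / 3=-2.33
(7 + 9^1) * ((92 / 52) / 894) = 184 / 5811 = 0.03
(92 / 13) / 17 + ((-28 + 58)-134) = -22892 / 221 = -103.58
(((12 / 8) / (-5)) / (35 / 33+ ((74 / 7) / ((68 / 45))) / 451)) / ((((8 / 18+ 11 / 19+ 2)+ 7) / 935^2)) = -2888320190679 / 118788770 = -24314.76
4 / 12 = 1 / 3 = 0.33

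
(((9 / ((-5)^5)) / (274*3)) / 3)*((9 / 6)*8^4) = -3072 / 428125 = -0.01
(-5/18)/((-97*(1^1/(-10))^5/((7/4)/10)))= -43750/873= -50.11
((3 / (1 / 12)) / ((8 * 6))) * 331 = 993 / 4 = 248.25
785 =785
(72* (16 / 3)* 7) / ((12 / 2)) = 448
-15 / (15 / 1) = -1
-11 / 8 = -1.38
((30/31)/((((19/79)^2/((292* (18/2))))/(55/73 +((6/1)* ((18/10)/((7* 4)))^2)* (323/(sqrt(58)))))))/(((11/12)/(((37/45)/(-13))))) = -5475.96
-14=-14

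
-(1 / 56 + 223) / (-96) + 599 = 1077571 / 1792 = 601.32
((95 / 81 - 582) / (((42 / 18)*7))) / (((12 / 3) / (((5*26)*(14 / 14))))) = -436865 / 378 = -1155.73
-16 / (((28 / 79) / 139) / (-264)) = 11595936 / 7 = 1656562.29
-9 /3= -3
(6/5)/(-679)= -6/3395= -0.00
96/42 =16/7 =2.29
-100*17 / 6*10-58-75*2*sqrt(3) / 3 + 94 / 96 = -138737 / 48-50*sqrt(3) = -2976.96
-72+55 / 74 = -5273 / 74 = -71.26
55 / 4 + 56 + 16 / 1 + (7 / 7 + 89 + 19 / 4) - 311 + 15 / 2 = -123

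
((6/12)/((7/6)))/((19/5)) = 0.11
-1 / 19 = -0.05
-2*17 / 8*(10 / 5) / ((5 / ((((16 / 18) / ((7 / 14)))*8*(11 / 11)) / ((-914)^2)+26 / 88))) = -415424597 / 827042040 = -0.50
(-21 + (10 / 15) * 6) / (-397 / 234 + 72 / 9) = -3978 / 1475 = -2.70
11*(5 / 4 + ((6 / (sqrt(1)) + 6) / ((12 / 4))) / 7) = 561 / 28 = 20.04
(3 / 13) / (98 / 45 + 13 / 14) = 1890 / 25441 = 0.07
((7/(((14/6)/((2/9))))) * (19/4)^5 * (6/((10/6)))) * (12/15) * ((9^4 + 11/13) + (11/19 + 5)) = 30490490.11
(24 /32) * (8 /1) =6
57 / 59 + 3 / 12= 287 / 236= 1.22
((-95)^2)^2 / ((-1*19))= -4286875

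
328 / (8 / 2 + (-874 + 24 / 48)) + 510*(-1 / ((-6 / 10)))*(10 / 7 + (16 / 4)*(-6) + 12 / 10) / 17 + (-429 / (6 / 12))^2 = 8948312060 / 12173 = 735095.05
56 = 56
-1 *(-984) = 984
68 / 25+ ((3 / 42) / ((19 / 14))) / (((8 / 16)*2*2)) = 2609 / 950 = 2.75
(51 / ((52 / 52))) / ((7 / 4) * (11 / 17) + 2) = 1156 / 71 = 16.28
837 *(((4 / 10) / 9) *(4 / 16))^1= 93 / 10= 9.30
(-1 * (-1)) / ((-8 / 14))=-7 / 4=-1.75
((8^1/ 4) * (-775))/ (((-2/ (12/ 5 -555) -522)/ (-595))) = -1274088375/ 721138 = -1766.77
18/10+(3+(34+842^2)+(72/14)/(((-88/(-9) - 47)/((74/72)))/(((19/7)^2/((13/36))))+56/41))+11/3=150174150023473/211813035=708993.90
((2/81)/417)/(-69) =-2/2330613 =-0.00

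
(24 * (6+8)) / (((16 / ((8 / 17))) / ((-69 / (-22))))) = 5796 / 187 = 30.99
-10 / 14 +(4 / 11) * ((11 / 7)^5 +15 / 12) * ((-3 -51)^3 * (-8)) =4962062.75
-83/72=-1.15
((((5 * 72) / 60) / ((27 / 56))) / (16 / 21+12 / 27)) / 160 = 49 / 760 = 0.06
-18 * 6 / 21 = -36 / 7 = -5.14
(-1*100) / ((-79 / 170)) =215.19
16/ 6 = 8/ 3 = 2.67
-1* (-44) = 44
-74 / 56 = -37 / 28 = -1.32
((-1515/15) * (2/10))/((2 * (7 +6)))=-101/130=-0.78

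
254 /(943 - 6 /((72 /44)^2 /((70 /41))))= 140589 /519833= 0.27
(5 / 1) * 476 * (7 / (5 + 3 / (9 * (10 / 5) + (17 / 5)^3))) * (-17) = -28981498 / 517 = -56057.06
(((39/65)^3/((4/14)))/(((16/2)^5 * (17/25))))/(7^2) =27/38993920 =0.00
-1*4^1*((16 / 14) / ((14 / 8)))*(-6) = 768 / 49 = 15.67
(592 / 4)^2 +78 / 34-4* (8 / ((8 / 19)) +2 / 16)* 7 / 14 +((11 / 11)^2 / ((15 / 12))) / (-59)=438672693 / 20060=21868.03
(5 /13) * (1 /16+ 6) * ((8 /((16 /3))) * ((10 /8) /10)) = 1455 /3328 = 0.44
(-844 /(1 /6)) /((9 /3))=-1688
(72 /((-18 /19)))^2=5776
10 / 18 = 0.56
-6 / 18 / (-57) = 0.01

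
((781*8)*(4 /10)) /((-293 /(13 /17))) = -162448 /24905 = -6.52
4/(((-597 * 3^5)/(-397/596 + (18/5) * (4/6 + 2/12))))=-0.00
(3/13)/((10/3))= 9/130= 0.07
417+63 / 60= 8361 / 20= 418.05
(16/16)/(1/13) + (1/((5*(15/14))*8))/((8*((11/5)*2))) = 137287/10560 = 13.00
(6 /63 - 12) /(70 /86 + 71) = -5375 /32424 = -0.17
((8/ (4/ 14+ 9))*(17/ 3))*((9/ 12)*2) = 476/ 65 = 7.32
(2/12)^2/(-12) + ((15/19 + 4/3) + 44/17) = 657037/139536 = 4.71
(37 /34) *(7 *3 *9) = 6993 /34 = 205.68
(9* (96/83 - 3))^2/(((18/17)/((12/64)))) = 10744731/220448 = 48.74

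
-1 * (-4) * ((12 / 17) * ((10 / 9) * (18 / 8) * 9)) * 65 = 70200 / 17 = 4129.41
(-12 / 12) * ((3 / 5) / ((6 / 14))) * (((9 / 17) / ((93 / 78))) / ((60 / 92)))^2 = -22529052 / 34716125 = -0.65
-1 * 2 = -2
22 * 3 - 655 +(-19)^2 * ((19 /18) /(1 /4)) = 8417 /9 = 935.22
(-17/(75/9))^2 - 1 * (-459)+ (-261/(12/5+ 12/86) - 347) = 1522757/113750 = 13.39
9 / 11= 0.82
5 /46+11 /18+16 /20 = 1573 /1035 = 1.52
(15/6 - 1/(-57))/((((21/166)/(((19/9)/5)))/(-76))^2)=161980.97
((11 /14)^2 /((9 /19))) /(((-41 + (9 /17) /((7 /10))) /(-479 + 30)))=17548267 /1206828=14.54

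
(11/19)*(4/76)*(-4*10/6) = -220/1083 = -0.20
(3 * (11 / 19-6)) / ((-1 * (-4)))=-309 / 76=-4.07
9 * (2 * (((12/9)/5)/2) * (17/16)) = 51/20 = 2.55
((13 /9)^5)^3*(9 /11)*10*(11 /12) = 255929465070453785 /137260754729766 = 1864.55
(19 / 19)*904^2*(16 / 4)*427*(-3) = -4187414784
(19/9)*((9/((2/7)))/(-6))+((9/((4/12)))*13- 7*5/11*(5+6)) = 3659/12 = 304.92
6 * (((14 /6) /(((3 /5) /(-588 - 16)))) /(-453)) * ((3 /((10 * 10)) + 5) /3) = 7042 /135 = 52.16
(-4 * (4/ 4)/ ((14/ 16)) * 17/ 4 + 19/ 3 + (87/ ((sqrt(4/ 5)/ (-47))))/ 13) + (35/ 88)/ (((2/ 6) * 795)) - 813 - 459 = -125867221/ 97944 - 4089 * sqrt(5)/ 26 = -1636.76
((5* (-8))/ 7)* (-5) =200/ 7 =28.57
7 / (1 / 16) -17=95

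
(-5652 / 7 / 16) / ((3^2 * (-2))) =2.80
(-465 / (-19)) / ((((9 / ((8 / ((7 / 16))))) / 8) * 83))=158720 / 33117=4.79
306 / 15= 102 / 5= 20.40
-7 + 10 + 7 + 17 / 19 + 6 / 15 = 1073 / 95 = 11.29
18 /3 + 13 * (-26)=-332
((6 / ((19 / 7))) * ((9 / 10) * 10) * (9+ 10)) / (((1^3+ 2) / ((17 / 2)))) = 1071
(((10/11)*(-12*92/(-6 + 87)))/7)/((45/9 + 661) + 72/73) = -26864/10122651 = -0.00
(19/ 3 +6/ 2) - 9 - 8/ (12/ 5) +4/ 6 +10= 23/ 3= 7.67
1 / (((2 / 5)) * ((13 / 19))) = 95 / 26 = 3.65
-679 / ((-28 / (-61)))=-5917 / 4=-1479.25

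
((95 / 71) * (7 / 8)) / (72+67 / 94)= 6251 / 388228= 0.02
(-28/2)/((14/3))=-3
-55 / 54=-1.02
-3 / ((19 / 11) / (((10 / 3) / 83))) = -110 / 1577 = -0.07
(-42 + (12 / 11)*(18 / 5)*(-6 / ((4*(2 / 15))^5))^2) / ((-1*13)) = -28009706836791 / 4798283776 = -5837.44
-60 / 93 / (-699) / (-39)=-20 / 845091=-0.00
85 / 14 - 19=-181 / 14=-12.93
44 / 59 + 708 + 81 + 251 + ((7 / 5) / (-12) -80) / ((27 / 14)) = 47751949 / 47790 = 999.20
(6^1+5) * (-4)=-44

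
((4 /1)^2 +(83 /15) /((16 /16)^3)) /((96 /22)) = 3553 /720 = 4.93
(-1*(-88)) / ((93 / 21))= 616 / 31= 19.87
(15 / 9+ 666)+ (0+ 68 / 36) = 6026 / 9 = 669.56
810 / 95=162 / 19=8.53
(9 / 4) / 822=3 / 1096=0.00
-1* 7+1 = -6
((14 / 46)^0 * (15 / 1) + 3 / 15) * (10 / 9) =152 / 9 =16.89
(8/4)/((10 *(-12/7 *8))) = -7/480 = -0.01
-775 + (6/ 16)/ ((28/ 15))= -173555/ 224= -774.80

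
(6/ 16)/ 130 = 3/ 1040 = 0.00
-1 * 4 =-4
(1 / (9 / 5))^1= 5 / 9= 0.56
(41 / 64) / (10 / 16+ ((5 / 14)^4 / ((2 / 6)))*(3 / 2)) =98441 / 107290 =0.92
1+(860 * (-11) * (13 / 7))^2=15124080449 / 49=308654703.04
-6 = -6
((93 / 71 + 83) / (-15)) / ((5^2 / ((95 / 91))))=-113734 / 484575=-0.23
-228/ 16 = -14.25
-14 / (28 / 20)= -10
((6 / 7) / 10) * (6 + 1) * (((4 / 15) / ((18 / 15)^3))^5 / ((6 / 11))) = 21484375 / 223154201664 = 0.00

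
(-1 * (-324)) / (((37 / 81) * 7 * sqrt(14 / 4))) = 26244 * sqrt(14) / 1813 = 54.16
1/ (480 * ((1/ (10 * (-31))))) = -31/ 48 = -0.65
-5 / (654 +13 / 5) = -25 / 3283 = -0.01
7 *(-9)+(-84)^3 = -592767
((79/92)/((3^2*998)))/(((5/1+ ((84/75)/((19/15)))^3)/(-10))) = -338663125/2016105414588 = -0.00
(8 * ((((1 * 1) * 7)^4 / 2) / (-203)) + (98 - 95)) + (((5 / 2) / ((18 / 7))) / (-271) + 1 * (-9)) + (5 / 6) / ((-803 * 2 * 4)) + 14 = -35726728145 / 908751888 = -39.31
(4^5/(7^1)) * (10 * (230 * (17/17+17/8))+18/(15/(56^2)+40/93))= 938881255936/887845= 1057483.29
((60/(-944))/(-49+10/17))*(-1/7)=-255/1359596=-0.00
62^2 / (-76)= -961 / 19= -50.58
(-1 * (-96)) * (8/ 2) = 384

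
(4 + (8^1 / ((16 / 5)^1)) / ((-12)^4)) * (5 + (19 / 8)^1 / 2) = 1824823 / 73728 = 24.75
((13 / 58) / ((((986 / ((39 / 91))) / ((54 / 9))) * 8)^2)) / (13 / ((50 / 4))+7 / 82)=359775 / 16997859308864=0.00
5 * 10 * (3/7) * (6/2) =450/7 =64.29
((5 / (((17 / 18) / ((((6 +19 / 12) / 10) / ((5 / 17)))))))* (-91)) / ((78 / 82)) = -1305.85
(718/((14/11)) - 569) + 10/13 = -372/91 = -4.09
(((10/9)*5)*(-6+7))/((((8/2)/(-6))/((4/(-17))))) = 100/51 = 1.96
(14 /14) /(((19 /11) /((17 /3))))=187 /57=3.28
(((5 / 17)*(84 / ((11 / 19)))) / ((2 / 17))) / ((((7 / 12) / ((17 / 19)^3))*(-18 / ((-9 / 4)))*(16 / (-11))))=-221085 / 5776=-38.28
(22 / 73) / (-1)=-22 / 73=-0.30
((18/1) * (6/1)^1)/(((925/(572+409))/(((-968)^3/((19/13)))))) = -1249286903175168/17575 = -71083180835.00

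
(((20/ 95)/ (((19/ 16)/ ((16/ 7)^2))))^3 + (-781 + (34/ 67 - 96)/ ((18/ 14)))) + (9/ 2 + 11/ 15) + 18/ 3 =-28143651024540618137/ 33375452148227070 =-843.24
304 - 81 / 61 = 18463 / 61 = 302.67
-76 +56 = -20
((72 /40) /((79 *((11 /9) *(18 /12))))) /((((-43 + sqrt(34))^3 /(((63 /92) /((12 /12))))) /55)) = -5285259 /804731584250 - 351603 *sqrt(34) /804731584250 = -0.00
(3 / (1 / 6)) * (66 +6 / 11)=13176 / 11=1197.82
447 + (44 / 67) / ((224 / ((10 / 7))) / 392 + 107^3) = 183444124153 / 410389539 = 447.00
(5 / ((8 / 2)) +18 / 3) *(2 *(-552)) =-8004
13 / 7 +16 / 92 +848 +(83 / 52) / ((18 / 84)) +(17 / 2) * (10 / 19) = 205663819 / 238602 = 861.95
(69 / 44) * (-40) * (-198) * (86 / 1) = 1068120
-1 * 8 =-8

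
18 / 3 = 6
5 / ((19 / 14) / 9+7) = 0.70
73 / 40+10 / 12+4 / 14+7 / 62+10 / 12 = 101303 / 26040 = 3.89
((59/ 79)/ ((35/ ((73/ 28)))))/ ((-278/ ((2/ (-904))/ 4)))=4307/ 38913150080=0.00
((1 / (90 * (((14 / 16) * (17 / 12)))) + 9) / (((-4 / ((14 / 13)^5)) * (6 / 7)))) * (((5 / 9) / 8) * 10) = -103951295 / 39328497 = -2.64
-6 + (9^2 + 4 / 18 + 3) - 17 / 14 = 9703 / 126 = 77.01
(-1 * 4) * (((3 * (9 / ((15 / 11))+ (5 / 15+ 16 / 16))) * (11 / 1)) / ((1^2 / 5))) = -5236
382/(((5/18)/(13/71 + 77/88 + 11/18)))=1629803/710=2295.50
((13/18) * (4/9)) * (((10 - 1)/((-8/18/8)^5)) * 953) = -5202190656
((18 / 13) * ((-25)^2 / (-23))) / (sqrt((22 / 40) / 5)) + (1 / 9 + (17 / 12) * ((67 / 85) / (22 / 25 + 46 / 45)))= 10757 / 15408- 112500 * sqrt(11) / 3289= -112.75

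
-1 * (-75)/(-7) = -75/7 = -10.71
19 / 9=2.11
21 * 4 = 84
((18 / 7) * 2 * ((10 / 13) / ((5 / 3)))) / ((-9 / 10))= -240 / 91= -2.64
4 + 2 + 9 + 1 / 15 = 226 / 15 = 15.07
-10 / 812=-0.01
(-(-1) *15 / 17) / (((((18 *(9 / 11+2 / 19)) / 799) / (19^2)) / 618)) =1826243045 / 193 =9462399.20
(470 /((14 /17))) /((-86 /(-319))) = 1274405 /602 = 2116.95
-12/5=-2.40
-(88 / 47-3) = 53 / 47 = 1.13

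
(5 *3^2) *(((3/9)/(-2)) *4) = -30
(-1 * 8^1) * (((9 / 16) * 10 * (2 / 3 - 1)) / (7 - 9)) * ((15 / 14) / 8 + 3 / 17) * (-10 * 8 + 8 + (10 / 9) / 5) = 18715 / 112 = 167.10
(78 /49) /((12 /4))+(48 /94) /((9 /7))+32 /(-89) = 349402 /614901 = 0.57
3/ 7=0.43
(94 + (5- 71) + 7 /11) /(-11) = -315 /121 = -2.60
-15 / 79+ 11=854 / 79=10.81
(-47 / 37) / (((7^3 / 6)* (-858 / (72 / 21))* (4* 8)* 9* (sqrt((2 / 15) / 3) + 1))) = 705 / 2185034852-47* sqrt(10) / 2185034852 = 0.00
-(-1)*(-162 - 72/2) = -198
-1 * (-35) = 35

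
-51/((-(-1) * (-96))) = 17/32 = 0.53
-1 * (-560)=560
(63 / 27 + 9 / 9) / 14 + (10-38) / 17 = -503 / 357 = -1.41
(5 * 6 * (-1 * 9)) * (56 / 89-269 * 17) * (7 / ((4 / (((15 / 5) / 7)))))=164811105 / 178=925905.08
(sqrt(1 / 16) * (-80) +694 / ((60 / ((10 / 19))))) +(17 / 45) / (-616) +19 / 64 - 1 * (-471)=457.38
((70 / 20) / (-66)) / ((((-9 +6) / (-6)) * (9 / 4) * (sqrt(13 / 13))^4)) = -14 / 297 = -0.05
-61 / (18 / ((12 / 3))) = -122 / 9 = -13.56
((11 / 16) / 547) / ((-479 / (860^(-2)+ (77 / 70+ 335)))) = -2734375171 / 3100557036800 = -0.00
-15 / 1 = -15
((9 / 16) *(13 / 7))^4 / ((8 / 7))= 187388721 / 179830784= 1.04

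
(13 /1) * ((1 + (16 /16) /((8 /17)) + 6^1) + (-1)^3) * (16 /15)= 338 /3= 112.67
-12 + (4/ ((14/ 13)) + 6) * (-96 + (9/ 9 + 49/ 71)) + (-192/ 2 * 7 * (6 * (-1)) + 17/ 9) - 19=13806970/ 4473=3086.74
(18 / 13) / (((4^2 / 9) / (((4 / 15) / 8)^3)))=0.00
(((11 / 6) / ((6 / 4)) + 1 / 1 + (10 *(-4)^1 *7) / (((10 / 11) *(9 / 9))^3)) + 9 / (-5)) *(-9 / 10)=41879 / 125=335.03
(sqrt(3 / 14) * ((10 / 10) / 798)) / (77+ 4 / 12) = sqrt(42) / 863968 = 0.00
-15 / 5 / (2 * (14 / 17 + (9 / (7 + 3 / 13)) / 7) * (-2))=16779 / 22402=0.75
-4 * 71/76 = -71/19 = -3.74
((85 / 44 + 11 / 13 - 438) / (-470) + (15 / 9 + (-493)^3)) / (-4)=96639770492599 / 3226080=29955788.60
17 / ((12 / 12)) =17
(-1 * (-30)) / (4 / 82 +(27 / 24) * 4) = 2460 / 373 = 6.60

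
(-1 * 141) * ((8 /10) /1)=-564 /5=-112.80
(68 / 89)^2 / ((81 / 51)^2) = 1336336 / 5774409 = 0.23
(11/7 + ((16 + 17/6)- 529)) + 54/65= -1386197/2730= -507.76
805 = 805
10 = 10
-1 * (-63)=63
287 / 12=23.92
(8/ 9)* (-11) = -88/ 9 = -9.78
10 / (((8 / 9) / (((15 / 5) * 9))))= 1215 / 4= 303.75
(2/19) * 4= 8/19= 0.42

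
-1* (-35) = 35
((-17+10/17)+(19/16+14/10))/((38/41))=-770841/51680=-14.92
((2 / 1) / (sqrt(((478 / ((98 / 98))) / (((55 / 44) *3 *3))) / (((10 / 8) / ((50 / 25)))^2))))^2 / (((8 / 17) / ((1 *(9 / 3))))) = 0.23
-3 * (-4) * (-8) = -96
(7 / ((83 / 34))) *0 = 0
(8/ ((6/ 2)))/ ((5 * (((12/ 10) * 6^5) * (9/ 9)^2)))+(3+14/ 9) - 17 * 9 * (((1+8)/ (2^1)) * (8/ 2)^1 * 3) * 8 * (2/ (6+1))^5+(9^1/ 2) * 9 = -23756459261/ 294055272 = -80.79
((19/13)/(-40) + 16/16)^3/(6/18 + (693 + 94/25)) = 377254503/294050698240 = 0.00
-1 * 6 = -6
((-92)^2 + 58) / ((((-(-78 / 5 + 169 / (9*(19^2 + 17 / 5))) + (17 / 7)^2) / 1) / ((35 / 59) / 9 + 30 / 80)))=1781286485335 / 10167026438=175.20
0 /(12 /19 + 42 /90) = 0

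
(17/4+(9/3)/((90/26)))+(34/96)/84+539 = 10969477/20160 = 544.12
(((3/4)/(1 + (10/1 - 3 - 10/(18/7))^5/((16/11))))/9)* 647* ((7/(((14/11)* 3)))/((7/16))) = 93389274/83238239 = 1.12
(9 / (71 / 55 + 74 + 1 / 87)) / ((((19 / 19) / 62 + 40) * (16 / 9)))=4005045 / 2383890352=0.00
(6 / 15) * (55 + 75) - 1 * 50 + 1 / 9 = 2.11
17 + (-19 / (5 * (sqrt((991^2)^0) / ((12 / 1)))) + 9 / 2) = -241 / 10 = -24.10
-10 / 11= -0.91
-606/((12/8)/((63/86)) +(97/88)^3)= -8672412672/48469429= -178.93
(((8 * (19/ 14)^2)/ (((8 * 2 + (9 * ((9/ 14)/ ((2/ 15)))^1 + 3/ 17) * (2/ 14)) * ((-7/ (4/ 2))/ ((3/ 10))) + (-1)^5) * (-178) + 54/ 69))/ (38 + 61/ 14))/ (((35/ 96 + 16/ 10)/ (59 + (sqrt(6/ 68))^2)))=101888640/ 451182836129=0.00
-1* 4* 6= -24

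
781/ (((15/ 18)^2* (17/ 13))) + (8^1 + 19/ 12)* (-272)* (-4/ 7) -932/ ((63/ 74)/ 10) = -32886428/ 3825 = -8597.76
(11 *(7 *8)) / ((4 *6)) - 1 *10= 15.67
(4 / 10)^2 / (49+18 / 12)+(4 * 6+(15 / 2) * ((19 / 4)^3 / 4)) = 224.95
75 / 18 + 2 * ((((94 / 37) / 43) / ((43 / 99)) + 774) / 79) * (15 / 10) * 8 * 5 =484392565 / 410478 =1180.07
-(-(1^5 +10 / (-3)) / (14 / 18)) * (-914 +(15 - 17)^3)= 2766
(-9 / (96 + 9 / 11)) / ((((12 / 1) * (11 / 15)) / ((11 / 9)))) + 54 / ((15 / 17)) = 260657 / 4260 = 61.19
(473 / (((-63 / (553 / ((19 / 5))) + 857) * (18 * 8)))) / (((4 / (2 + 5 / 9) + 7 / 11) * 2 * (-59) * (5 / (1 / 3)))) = -9453851 / 9606815025408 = -0.00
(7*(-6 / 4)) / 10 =-21 / 20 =-1.05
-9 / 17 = -0.53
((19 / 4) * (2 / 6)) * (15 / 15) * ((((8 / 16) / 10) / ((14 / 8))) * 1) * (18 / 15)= 19 / 350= 0.05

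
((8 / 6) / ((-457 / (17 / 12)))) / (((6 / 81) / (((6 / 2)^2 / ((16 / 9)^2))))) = -0.16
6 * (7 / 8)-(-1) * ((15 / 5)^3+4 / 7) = 919 / 28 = 32.82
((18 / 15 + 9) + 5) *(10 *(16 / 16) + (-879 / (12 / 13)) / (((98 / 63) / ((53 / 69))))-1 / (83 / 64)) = -187266907 / 26726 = -7006.92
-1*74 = -74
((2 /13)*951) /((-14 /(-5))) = 4755 /91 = 52.25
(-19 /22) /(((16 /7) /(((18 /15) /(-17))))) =399 /14960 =0.03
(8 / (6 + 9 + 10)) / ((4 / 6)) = 12 / 25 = 0.48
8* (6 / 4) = 12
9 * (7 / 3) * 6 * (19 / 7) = 342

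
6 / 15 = 2 / 5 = 0.40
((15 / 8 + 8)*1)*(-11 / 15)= -869 / 120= -7.24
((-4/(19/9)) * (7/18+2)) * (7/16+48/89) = -59813/13528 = -4.42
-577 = -577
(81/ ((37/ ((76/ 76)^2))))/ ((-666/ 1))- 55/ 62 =-37787/ 42439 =-0.89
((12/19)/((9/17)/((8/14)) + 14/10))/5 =0.05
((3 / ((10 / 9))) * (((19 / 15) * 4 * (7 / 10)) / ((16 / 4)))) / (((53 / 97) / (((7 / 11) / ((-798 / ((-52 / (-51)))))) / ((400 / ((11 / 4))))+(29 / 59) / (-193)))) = -45893902649 / 4103874800000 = -0.01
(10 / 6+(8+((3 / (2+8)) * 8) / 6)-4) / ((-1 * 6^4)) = -0.00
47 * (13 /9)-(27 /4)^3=-138043 /576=-239.66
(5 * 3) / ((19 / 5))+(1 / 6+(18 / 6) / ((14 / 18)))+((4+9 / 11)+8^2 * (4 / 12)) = 99843 / 2926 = 34.12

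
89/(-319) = -89/319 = -0.28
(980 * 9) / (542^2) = 2205 / 73441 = 0.03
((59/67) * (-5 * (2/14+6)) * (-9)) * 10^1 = 1141650/469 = 2434.22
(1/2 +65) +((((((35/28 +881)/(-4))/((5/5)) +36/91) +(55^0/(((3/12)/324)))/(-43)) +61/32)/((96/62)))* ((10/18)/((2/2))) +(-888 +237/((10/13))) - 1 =-163503814699/270466560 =-604.53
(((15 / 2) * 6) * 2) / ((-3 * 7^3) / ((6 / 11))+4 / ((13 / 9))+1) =-260 / 5439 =-0.05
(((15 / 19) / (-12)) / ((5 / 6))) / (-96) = 1 / 1216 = 0.00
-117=-117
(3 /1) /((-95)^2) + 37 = 333928 /9025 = 37.00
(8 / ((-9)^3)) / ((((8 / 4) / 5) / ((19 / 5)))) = -76 / 729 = -0.10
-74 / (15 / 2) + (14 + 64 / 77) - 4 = 0.96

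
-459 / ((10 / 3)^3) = -12393 / 1000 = -12.39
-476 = -476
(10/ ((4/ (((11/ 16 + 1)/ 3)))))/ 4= 45/ 128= 0.35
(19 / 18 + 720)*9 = 12979 / 2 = 6489.50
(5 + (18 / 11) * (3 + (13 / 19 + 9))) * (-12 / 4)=-77.27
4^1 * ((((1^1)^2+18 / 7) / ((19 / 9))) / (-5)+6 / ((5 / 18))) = 56556 / 665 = 85.05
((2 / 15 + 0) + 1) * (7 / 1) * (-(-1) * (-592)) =-70448 / 15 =-4696.53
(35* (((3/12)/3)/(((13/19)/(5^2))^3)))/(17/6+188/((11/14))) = 2171640625/3695354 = 587.67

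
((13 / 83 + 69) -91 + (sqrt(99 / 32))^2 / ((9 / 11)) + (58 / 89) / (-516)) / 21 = -78688075 / 91480608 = -0.86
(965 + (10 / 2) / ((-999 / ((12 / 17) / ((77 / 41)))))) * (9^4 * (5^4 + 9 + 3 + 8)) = 197786930105925 / 48433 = 4083722464.14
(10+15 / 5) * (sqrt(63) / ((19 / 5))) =195 * sqrt(7) / 19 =27.15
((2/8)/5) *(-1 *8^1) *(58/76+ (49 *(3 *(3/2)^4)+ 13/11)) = -2495067/8360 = -298.45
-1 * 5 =-5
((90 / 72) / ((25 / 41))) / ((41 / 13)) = 0.65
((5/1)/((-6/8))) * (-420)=2800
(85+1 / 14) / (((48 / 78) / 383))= 5929989 / 112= 52946.33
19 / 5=3.80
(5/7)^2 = 25/49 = 0.51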